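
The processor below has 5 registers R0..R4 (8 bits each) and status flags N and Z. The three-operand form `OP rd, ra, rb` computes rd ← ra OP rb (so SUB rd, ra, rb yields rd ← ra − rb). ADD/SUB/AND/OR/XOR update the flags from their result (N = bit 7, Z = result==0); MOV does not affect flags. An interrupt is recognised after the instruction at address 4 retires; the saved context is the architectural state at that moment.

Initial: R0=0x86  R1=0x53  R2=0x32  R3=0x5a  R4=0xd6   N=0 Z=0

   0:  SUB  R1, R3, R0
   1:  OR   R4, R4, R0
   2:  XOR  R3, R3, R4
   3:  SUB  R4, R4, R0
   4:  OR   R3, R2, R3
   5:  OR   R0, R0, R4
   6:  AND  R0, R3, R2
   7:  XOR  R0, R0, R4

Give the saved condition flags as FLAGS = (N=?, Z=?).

FLAGS = (N=1, Z=0)

after  0: R0=0x86 R1=0xd4 R2=0x32 R3=0x5a R4=0xd6  N=1 Z=0
after  1: R0=0x86 R1=0xd4 R2=0x32 R3=0x5a R4=0xd6  N=1 Z=0
after  2: R0=0x86 R1=0xd4 R2=0x32 R3=0x8c R4=0xd6  N=1 Z=0
after  3: R0=0x86 R1=0xd4 R2=0x32 R3=0x8c R4=0x50  N=0 Z=0
after  4: R0=0x86 R1=0xd4 R2=0x32 R3=0xbe R4=0x50  N=1 Z=0
-- IRQ taken; context saved, return-PC = 5 --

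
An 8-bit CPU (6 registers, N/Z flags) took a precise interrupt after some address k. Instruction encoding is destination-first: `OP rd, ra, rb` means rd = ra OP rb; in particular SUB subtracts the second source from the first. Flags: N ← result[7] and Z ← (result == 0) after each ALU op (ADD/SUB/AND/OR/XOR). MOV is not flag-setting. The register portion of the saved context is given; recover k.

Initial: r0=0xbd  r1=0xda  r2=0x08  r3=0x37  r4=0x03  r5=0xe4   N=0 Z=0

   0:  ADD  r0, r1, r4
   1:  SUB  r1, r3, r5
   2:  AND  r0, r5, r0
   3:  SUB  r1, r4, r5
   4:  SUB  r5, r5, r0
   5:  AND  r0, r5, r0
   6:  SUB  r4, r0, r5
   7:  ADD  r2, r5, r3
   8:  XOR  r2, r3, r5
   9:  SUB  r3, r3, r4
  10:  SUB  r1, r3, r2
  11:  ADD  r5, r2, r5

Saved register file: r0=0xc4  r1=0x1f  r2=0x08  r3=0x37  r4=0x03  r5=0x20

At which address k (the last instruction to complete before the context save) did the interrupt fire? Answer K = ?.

K = 4

after  0: r0=0xdd r1=0xda r2=0x08 r3=0x37 r4=0x03 r5=0xe4  N=1 Z=0
after  1: r0=0xdd r1=0x53 r2=0x08 r3=0x37 r4=0x03 r5=0xe4  N=0 Z=0
after  2: r0=0xc4 r1=0x53 r2=0x08 r3=0x37 r4=0x03 r5=0xe4  N=1 Z=0
after  3: r0=0xc4 r1=0x1f r2=0x08 r3=0x37 r4=0x03 r5=0xe4  N=0 Z=0
after  4: r0=0xc4 r1=0x1f r2=0x08 r3=0x37 r4=0x03 r5=0x20  N=0 Z=0
-- IRQ taken; context saved, return-PC = 5 --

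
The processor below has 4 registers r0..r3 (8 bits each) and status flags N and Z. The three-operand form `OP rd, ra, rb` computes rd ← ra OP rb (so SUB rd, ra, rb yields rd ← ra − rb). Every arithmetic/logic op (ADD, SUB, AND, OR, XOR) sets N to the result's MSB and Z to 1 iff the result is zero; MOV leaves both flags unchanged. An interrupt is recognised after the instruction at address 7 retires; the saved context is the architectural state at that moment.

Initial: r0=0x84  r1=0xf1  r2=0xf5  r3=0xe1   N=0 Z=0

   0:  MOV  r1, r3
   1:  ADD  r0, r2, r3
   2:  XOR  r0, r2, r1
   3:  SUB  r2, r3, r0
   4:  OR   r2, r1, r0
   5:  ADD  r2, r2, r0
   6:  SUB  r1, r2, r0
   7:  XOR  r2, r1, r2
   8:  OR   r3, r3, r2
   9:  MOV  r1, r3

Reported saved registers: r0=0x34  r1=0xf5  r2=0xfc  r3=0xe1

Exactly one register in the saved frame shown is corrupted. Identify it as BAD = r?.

BAD = r0

after  0: r0=0x84 r1=0xe1 r2=0xf5 r3=0xe1  N=0 Z=0
after  1: r0=0xd6 r1=0xe1 r2=0xf5 r3=0xe1  N=1 Z=0
after  2: r0=0x14 r1=0xe1 r2=0xf5 r3=0xe1  N=0 Z=0
after  3: r0=0x14 r1=0xe1 r2=0xcd r3=0xe1  N=1 Z=0
after  4: r0=0x14 r1=0xe1 r2=0xf5 r3=0xe1  N=1 Z=0
after  5: r0=0x14 r1=0xe1 r2=0x09 r3=0xe1  N=0 Z=0
after  6: r0=0x14 r1=0xf5 r2=0x09 r3=0xe1  N=1 Z=0
after  7: r0=0x14 r1=0xf5 r2=0xfc r3=0xe1  N=1 Z=0
-- IRQ taken; context saved, return-PC = 8 --
mismatch: r0: reported 0x34 vs actual 0x14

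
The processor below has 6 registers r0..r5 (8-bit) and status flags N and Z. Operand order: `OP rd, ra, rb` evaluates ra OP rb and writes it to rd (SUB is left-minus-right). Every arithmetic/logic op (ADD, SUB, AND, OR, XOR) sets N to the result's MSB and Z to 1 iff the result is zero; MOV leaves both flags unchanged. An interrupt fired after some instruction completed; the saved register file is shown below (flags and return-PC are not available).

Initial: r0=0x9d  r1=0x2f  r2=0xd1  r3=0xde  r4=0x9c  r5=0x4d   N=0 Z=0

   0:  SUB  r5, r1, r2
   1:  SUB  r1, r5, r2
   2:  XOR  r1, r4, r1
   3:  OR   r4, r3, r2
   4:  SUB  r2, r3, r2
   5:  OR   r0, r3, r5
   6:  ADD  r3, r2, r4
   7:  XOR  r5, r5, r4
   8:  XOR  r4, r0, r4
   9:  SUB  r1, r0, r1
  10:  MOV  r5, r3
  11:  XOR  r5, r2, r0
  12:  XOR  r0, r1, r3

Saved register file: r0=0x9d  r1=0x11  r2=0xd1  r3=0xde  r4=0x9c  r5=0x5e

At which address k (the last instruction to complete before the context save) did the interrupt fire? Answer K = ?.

after  0: r0=0x9d r1=0x2f r2=0xd1 r3=0xde r4=0x9c r5=0x5e  N=0 Z=0
after  1: r0=0x9d r1=0x8d r2=0xd1 r3=0xde r4=0x9c r5=0x5e  N=1 Z=0
after  2: r0=0x9d r1=0x11 r2=0xd1 r3=0xde r4=0x9c r5=0x5e  N=0 Z=0
-- IRQ taken; context saved, return-PC = 3 --

K = 2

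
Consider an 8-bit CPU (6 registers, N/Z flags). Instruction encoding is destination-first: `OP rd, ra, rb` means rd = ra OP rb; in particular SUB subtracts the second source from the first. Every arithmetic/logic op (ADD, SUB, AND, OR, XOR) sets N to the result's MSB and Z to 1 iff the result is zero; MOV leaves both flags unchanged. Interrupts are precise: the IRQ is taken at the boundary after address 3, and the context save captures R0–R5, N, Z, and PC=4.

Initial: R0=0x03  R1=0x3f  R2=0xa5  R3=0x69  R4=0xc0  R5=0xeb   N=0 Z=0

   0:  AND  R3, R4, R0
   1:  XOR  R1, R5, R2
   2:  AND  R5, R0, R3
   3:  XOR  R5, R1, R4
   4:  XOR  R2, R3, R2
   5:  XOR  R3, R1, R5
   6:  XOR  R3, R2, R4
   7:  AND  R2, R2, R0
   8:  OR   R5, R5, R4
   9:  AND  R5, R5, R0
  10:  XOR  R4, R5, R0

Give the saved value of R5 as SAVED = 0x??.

after  0: R0=0x03 R1=0x3f R2=0xa5 R3=0x00 R4=0xc0 R5=0xeb  N=0 Z=1
after  1: R0=0x03 R1=0x4e R2=0xa5 R3=0x00 R4=0xc0 R5=0xeb  N=0 Z=0
after  2: R0=0x03 R1=0x4e R2=0xa5 R3=0x00 R4=0xc0 R5=0x00  N=0 Z=1
after  3: R0=0x03 R1=0x4e R2=0xa5 R3=0x00 R4=0xc0 R5=0x8e  N=1 Z=0
-- IRQ taken; context saved, return-PC = 4 --

SAVED = 0x8e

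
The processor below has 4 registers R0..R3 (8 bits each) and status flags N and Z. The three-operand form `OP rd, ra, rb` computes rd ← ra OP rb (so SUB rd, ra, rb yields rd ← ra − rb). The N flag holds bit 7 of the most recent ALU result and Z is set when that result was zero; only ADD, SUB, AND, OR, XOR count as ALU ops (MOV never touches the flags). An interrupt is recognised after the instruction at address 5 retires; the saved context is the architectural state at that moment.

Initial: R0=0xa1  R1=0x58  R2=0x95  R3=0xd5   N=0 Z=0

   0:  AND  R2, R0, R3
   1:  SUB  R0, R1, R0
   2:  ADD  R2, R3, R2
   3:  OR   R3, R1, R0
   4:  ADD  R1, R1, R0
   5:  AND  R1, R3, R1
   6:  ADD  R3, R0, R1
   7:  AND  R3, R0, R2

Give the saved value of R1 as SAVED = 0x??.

after  0: R0=0xa1 R1=0x58 R2=0x81 R3=0xd5  N=1 Z=0
after  1: R0=0xb7 R1=0x58 R2=0x81 R3=0xd5  N=1 Z=0
after  2: R0=0xb7 R1=0x58 R2=0x56 R3=0xd5  N=0 Z=0
after  3: R0=0xb7 R1=0x58 R2=0x56 R3=0xff  N=1 Z=0
after  4: R0=0xb7 R1=0x0f R2=0x56 R3=0xff  N=0 Z=0
after  5: R0=0xb7 R1=0x0f R2=0x56 R3=0xff  N=0 Z=0
-- IRQ taken; context saved, return-PC = 6 --

SAVED = 0x0f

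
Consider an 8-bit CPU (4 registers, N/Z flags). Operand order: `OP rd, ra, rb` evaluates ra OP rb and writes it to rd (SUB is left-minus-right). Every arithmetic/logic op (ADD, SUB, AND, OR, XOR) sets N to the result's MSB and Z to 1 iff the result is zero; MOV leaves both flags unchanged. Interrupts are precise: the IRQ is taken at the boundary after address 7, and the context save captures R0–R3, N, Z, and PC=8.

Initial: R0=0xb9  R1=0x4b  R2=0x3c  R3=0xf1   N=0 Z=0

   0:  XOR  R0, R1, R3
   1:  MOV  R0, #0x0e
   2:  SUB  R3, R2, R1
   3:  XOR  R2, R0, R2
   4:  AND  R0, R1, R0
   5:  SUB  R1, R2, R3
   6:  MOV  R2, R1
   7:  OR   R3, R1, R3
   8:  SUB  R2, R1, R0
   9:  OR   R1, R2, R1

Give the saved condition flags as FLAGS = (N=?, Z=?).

FLAGS = (N=1, Z=0)

after  0: R0=0xba R1=0x4b R2=0x3c R3=0xf1  N=1 Z=0
after  1: R0=0x0e R1=0x4b R2=0x3c R3=0xf1  N=1 Z=0
after  2: R0=0x0e R1=0x4b R2=0x3c R3=0xf1  N=1 Z=0
after  3: R0=0x0e R1=0x4b R2=0x32 R3=0xf1  N=0 Z=0
after  4: R0=0x0a R1=0x4b R2=0x32 R3=0xf1  N=0 Z=0
after  5: R0=0x0a R1=0x41 R2=0x32 R3=0xf1  N=0 Z=0
after  6: R0=0x0a R1=0x41 R2=0x41 R3=0xf1  N=0 Z=0
after  7: R0=0x0a R1=0x41 R2=0x41 R3=0xf1  N=1 Z=0
-- IRQ taken; context saved, return-PC = 8 --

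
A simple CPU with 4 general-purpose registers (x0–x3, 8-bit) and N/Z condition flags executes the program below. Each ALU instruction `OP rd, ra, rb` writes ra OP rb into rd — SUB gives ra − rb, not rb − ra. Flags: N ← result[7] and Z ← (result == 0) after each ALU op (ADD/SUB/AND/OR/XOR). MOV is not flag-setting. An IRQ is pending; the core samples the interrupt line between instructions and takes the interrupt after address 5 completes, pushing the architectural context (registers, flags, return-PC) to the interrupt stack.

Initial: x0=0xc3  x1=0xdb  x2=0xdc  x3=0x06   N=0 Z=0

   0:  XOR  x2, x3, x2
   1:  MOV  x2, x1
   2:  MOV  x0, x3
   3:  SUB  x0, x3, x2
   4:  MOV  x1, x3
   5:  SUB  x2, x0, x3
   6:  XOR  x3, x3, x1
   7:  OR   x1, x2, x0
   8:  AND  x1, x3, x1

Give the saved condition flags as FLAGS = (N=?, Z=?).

FLAGS = (N=0, Z=0)

after  0: x0=0xc3 x1=0xdb x2=0xda x3=0x06  N=1 Z=0
after  1: x0=0xc3 x1=0xdb x2=0xdb x3=0x06  N=1 Z=0
after  2: x0=0x06 x1=0xdb x2=0xdb x3=0x06  N=1 Z=0
after  3: x0=0x2b x1=0xdb x2=0xdb x3=0x06  N=0 Z=0
after  4: x0=0x2b x1=0x06 x2=0xdb x3=0x06  N=0 Z=0
after  5: x0=0x2b x1=0x06 x2=0x25 x3=0x06  N=0 Z=0
-- IRQ taken; context saved, return-PC = 6 --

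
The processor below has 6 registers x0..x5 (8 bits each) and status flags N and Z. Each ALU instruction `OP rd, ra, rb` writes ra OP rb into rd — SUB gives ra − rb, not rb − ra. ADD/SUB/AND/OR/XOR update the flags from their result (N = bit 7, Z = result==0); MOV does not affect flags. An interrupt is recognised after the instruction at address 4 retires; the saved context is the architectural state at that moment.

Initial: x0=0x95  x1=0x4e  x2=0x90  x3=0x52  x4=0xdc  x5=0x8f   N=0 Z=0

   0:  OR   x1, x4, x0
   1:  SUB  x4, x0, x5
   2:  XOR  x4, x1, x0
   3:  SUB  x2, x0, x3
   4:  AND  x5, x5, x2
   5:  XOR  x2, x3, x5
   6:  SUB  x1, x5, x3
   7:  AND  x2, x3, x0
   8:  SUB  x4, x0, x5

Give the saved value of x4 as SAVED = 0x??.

SAVED = 0x48

after  0: x0=0x95 x1=0xdd x2=0x90 x3=0x52 x4=0xdc x5=0x8f  N=1 Z=0
after  1: x0=0x95 x1=0xdd x2=0x90 x3=0x52 x4=0x06 x5=0x8f  N=0 Z=0
after  2: x0=0x95 x1=0xdd x2=0x90 x3=0x52 x4=0x48 x5=0x8f  N=0 Z=0
after  3: x0=0x95 x1=0xdd x2=0x43 x3=0x52 x4=0x48 x5=0x8f  N=0 Z=0
after  4: x0=0x95 x1=0xdd x2=0x43 x3=0x52 x4=0x48 x5=0x03  N=0 Z=0
-- IRQ taken; context saved, return-PC = 5 --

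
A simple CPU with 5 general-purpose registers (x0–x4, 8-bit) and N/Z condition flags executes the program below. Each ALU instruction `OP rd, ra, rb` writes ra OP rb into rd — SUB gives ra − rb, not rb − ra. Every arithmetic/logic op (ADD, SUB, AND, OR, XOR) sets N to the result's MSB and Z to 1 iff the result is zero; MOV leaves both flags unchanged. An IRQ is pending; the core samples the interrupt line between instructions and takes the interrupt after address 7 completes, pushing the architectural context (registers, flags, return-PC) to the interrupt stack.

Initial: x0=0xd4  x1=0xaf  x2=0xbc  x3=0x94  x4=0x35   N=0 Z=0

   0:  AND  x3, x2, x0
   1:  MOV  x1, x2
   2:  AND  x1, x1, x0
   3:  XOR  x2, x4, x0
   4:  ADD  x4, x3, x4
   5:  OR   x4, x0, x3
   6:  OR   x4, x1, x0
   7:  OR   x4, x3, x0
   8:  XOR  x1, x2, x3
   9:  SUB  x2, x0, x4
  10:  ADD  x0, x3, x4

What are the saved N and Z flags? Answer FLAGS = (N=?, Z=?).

after  0: x0=0xd4 x1=0xaf x2=0xbc x3=0x94 x4=0x35  N=1 Z=0
after  1: x0=0xd4 x1=0xbc x2=0xbc x3=0x94 x4=0x35  N=1 Z=0
after  2: x0=0xd4 x1=0x94 x2=0xbc x3=0x94 x4=0x35  N=1 Z=0
after  3: x0=0xd4 x1=0x94 x2=0xe1 x3=0x94 x4=0x35  N=1 Z=0
after  4: x0=0xd4 x1=0x94 x2=0xe1 x3=0x94 x4=0xc9  N=1 Z=0
after  5: x0=0xd4 x1=0x94 x2=0xe1 x3=0x94 x4=0xd4  N=1 Z=0
after  6: x0=0xd4 x1=0x94 x2=0xe1 x3=0x94 x4=0xd4  N=1 Z=0
after  7: x0=0xd4 x1=0x94 x2=0xe1 x3=0x94 x4=0xd4  N=1 Z=0
-- IRQ taken; context saved, return-PC = 8 --

FLAGS = (N=1, Z=0)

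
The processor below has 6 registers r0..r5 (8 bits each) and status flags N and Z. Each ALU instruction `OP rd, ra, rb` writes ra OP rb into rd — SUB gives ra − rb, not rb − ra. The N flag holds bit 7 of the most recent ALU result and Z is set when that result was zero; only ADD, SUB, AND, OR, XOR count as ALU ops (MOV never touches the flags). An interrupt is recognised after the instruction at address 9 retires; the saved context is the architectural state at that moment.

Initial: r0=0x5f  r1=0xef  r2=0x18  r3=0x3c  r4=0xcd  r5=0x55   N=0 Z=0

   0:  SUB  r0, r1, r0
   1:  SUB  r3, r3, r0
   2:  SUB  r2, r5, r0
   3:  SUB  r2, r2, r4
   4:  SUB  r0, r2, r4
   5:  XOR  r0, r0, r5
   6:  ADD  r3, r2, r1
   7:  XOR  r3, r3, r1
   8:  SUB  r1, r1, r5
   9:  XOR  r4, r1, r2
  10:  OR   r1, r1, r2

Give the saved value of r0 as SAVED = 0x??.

SAVED = 0x7e

after  0: r0=0x90 r1=0xef r2=0x18 r3=0x3c r4=0xcd r5=0x55  N=1 Z=0
after  1: r0=0x90 r1=0xef r2=0x18 r3=0xac r4=0xcd r5=0x55  N=1 Z=0
after  2: r0=0x90 r1=0xef r2=0xc5 r3=0xac r4=0xcd r5=0x55  N=1 Z=0
after  3: r0=0x90 r1=0xef r2=0xf8 r3=0xac r4=0xcd r5=0x55  N=1 Z=0
after  4: r0=0x2b r1=0xef r2=0xf8 r3=0xac r4=0xcd r5=0x55  N=0 Z=0
after  5: r0=0x7e r1=0xef r2=0xf8 r3=0xac r4=0xcd r5=0x55  N=0 Z=0
after  6: r0=0x7e r1=0xef r2=0xf8 r3=0xe7 r4=0xcd r5=0x55  N=1 Z=0
after  7: r0=0x7e r1=0xef r2=0xf8 r3=0x08 r4=0xcd r5=0x55  N=0 Z=0
after  8: r0=0x7e r1=0x9a r2=0xf8 r3=0x08 r4=0xcd r5=0x55  N=1 Z=0
after  9: r0=0x7e r1=0x9a r2=0xf8 r3=0x08 r4=0x62 r5=0x55  N=0 Z=0
-- IRQ taken; context saved, return-PC = 10 --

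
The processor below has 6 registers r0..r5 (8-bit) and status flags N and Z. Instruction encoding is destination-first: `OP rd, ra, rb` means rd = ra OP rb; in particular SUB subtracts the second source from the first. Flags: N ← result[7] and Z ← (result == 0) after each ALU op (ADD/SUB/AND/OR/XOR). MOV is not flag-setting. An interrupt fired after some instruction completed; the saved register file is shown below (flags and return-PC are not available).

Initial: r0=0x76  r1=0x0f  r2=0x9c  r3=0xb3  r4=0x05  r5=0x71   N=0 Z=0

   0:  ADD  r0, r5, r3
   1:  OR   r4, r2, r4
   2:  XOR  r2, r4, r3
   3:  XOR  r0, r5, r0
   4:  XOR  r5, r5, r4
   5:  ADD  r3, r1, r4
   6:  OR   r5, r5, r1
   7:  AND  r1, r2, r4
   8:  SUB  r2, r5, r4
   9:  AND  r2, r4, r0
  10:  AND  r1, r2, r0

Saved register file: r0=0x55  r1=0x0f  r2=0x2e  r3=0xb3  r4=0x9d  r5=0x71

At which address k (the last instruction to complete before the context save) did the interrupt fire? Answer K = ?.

after  0: r0=0x24 r1=0x0f r2=0x9c r3=0xb3 r4=0x05 r5=0x71  N=0 Z=0
after  1: r0=0x24 r1=0x0f r2=0x9c r3=0xb3 r4=0x9d r5=0x71  N=1 Z=0
after  2: r0=0x24 r1=0x0f r2=0x2e r3=0xb3 r4=0x9d r5=0x71  N=0 Z=0
after  3: r0=0x55 r1=0x0f r2=0x2e r3=0xb3 r4=0x9d r5=0x71  N=0 Z=0
-- IRQ taken; context saved, return-PC = 4 --

K = 3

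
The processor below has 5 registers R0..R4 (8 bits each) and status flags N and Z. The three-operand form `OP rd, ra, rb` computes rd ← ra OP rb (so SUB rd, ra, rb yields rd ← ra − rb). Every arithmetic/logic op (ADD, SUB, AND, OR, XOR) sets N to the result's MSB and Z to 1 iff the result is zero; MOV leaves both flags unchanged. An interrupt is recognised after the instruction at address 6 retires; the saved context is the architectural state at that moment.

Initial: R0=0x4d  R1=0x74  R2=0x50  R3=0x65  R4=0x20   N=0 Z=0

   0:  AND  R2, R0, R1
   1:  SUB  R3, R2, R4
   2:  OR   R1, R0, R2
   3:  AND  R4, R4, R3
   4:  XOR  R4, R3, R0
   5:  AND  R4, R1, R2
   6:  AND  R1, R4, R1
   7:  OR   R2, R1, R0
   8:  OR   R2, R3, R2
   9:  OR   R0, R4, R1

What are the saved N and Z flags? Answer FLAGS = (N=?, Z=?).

after  0: R0=0x4d R1=0x74 R2=0x44 R3=0x65 R4=0x20  N=0 Z=0
after  1: R0=0x4d R1=0x74 R2=0x44 R3=0x24 R4=0x20  N=0 Z=0
after  2: R0=0x4d R1=0x4d R2=0x44 R3=0x24 R4=0x20  N=0 Z=0
after  3: R0=0x4d R1=0x4d R2=0x44 R3=0x24 R4=0x20  N=0 Z=0
after  4: R0=0x4d R1=0x4d R2=0x44 R3=0x24 R4=0x69  N=0 Z=0
after  5: R0=0x4d R1=0x4d R2=0x44 R3=0x24 R4=0x44  N=0 Z=0
after  6: R0=0x4d R1=0x44 R2=0x44 R3=0x24 R4=0x44  N=0 Z=0
-- IRQ taken; context saved, return-PC = 7 --

FLAGS = (N=0, Z=0)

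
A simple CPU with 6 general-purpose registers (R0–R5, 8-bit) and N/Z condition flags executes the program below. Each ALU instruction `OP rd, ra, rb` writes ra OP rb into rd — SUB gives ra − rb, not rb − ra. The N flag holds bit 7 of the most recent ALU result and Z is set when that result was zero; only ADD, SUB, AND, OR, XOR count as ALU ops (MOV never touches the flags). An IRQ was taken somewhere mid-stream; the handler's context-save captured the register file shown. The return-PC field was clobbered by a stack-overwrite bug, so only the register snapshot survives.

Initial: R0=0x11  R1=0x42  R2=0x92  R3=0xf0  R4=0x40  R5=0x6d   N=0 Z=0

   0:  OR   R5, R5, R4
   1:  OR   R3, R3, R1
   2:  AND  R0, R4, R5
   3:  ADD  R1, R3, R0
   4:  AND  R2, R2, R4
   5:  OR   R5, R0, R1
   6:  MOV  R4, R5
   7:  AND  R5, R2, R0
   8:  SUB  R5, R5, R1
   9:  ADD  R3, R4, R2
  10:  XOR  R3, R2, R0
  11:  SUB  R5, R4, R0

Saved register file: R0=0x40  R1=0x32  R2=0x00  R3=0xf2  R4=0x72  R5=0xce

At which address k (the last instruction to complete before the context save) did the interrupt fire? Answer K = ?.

K = 8

after  0: R0=0x11 R1=0x42 R2=0x92 R3=0xf0 R4=0x40 R5=0x6d  N=0 Z=0
after  1: R0=0x11 R1=0x42 R2=0x92 R3=0xf2 R4=0x40 R5=0x6d  N=1 Z=0
after  2: R0=0x40 R1=0x42 R2=0x92 R3=0xf2 R4=0x40 R5=0x6d  N=0 Z=0
after  3: R0=0x40 R1=0x32 R2=0x92 R3=0xf2 R4=0x40 R5=0x6d  N=0 Z=0
after  4: R0=0x40 R1=0x32 R2=0x00 R3=0xf2 R4=0x40 R5=0x6d  N=0 Z=1
after  5: R0=0x40 R1=0x32 R2=0x00 R3=0xf2 R4=0x40 R5=0x72  N=0 Z=0
after  6: R0=0x40 R1=0x32 R2=0x00 R3=0xf2 R4=0x72 R5=0x72  N=0 Z=0
after  7: R0=0x40 R1=0x32 R2=0x00 R3=0xf2 R4=0x72 R5=0x00  N=0 Z=1
after  8: R0=0x40 R1=0x32 R2=0x00 R3=0xf2 R4=0x72 R5=0xce  N=1 Z=0
-- IRQ taken; context saved, return-PC = 9 --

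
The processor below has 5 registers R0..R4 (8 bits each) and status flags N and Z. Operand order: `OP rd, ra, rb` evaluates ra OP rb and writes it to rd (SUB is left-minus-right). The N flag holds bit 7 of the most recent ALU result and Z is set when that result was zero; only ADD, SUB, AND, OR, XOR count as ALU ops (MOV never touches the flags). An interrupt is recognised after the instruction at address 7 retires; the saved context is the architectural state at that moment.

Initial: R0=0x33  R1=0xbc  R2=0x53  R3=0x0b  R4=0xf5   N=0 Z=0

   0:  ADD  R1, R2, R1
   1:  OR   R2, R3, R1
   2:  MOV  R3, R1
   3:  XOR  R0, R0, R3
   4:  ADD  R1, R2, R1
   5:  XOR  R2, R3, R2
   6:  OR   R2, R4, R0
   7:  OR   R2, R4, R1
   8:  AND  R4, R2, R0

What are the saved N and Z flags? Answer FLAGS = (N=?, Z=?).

after  0: R0=0x33 R1=0x0f R2=0x53 R3=0x0b R4=0xf5  N=0 Z=0
after  1: R0=0x33 R1=0x0f R2=0x0f R3=0x0b R4=0xf5  N=0 Z=0
after  2: R0=0x33 R1=0x0f R2=0x0f R3=0x0f R4=0xf5  N=0 Z=0
after  3: R0=0x3c R1=0x0f R2=0x0f R3=0x0f R4=0xf5  N=0 Z=0
after  4: R0=0x3c R1=0x1e R2=0x0f R3=0x0f R4=0xf5  N=0 Z=0
after  5: R0=0x3c R1=0x1e R2=0x00 R3=0x0f R4=0xf5  N=0 Z=1
after  6: R0=0x3c R1=0x1e R2=0xfd R3=0x0f R4=0xf5  N=1 Z=0
after  7: R0=0x3c R1=0x1e R2=0xff R3=0x0f R4=0xf5  N=1 Z=0
-- IRQ taken; context saved, return-PC = 8 --

FLAGS = (N=1, Z=0)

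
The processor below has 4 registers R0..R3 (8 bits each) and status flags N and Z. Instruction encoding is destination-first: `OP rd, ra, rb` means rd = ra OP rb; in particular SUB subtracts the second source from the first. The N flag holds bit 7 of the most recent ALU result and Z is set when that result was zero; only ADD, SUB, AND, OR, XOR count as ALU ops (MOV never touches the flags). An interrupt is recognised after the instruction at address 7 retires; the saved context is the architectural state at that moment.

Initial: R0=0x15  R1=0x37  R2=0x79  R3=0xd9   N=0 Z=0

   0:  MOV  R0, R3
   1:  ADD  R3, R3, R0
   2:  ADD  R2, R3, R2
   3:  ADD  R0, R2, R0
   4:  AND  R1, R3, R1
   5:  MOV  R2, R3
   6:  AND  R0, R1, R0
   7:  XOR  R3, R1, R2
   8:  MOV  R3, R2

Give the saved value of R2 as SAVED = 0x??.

SAVED = 0xb2

after  0: R0=0xd9 R1=0x37 R2=0x79 R3=0xd9  N=0 Z=0
after  1: R0=0xd9 R1=0x37 R2=0x79 R3=0xb2  N=1 Z=0
after  2: R0=0xd9 R1=0x37 R2=0x2b R3=0xb2  N=0 Z=0
after  3: R0=0x04 R1=0x37 R2=0x2b R3=0xb2  N=0 Z=0
after  4: R0=0x04 R1=0x32 R2=0x2b R3=0xb2  N=0 Z=0
after  5: R0=0x04 R1=0x32 R2=0xb2 R3=0xb2  N=0 Z=0
after  6: R0=0x00 R1=0x32 R2=0xb2 R3=0xb2  N=0 Z=1
after  7: R0=0x00 R1=0x32 R2=0xb2 R3=0x80  N=1 Z=0
-- IRQ taken; context saved, return-PC = 8 --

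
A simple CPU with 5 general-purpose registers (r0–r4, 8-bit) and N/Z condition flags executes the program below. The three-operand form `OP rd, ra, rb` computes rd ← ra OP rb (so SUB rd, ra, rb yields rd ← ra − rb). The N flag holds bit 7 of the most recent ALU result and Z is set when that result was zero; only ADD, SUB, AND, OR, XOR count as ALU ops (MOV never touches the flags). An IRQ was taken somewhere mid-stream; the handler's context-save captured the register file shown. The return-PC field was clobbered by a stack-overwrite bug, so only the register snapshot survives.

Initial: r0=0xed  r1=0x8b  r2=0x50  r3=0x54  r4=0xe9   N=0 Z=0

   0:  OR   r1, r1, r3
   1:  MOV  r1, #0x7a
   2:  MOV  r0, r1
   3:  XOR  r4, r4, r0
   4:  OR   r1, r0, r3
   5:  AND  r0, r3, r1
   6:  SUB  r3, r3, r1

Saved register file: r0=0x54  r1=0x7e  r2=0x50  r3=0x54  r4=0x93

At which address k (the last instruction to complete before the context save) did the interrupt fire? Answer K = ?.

after  0: r0=0xed r1=0xdf r2=0x50 r3=0x54 r4=0xe9  N=1 Z=0
after  1: r0=0xed r1=0x7a r2=0x50 r3=0x54 r4=0xe9  N=1 Z=0
after  2: r0=0x7a r1=0x7a r2=0x50 r3=0x54 r4=0xe9  N=1 Z=0
after  3: r0=0x7a r1=0x7a r2=0x50 r3=0x54 r4=0x93  N=1 Z=0
after  4: r0=0x7a r1=0x7e r2=0x50 r3=0x54 r4=0x93  N=0 Z=0
after  5: r0=0x54 r1=0x7e r2=0x50 r3=0x54 r4=0x93  N=0 Z=0
-- IRQ taken; context saved, return-PC = 6 --

K = 5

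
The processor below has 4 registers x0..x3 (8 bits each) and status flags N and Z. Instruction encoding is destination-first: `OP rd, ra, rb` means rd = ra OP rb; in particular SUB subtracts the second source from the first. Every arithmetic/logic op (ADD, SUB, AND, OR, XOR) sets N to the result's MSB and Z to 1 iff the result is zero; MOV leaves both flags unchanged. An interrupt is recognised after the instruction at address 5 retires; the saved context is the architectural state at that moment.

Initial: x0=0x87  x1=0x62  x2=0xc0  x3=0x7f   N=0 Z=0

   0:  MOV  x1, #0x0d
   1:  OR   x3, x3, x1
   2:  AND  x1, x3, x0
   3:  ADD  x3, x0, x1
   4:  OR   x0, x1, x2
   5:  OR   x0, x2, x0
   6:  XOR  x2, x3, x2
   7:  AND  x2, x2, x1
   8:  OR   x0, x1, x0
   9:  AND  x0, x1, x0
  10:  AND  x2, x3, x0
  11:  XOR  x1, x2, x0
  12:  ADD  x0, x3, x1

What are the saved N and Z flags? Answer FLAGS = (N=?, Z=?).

after  0: x0=0x87 x1=0x0d x2=0xc0 x3=0x7f  N=0 Z=0
after  1: x0=0x87 x1=0x0d x2=0xc0 x3=0x7f  N=0 Z=0
after  2: x0=0x87 x1=0x07 x2=0xc0 x3=0x7f  N=0 Z=0
after  3: x0=0x87 x1=0x07 x2=0xc0 x3=0x8e  N=1 Z=0
after  4: x0=0xc7 x1=0x07 x2=0xc0 x3=0x8e  N=1 Z=0
after  5: x0=0xc7 x1=0x07 x2=0xc0 x3=0x8e  N=1 Z=0
-- IRQ taken; context saved, return-PC = 6 --

FLAGS = (N=1, Z=0)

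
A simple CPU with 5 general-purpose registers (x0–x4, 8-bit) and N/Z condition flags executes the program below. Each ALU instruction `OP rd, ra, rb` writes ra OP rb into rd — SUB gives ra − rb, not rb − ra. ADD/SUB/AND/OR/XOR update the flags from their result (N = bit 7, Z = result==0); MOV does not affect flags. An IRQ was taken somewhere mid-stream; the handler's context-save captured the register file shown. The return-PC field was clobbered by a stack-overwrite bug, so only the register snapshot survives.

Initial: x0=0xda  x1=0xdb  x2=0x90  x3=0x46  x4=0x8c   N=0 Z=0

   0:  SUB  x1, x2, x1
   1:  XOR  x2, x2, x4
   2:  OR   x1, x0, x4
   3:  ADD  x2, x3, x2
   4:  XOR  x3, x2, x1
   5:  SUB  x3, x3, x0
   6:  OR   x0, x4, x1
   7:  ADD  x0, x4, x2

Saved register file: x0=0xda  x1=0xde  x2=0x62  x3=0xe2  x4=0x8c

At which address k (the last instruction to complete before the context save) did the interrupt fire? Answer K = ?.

K = 5

after  0: x0=0xda x1=0xb5 x2=0x90 x3=0x46 x4=0x8c  N=1 Z=0
after  1: x0=0xda x1=0xb5 x2=0x1c x3=0x46 x4=0x8c  N=0 Z=0
after  2: x0=0xda x1=0xde x2=0x1c x3=0x46 x4=0x8c  N=1 Z=0
after  3: x0=0xda x1=0xde x2=0x62 x3=0x46 x4=0x8c  N=0 Z=0
after  4: x0=0xda x1=0xde x2=0x62 x3=0xbc x4=0x8c  N=1 Z=0
after  5: x0=0xda x1=0xde x2=0x62 x3=0xe2 x4=0x8c  N=1 Z=0
-- IRQ taken; context saved, return-PC = 6 --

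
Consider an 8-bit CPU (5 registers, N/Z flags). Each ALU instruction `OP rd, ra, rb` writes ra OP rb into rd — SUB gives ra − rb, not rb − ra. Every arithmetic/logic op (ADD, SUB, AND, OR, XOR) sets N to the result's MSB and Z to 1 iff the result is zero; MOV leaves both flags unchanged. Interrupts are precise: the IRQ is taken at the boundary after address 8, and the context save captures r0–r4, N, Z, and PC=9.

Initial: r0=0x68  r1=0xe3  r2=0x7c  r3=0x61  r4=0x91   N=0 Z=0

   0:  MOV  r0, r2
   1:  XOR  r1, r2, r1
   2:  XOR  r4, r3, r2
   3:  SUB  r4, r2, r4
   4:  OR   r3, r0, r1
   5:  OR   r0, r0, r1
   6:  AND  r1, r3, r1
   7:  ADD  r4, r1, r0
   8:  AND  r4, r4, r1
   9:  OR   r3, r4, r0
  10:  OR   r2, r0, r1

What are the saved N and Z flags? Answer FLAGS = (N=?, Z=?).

FLAGS = (N=1, Z=0)

after  0: r0=0x7c r1=0xe3 r2=0x7c r3=0x61 r4=0x91  N=0 Z=0
after  1: r0=0x7c r1=0x9f r2=0x7c r3=0x61 r4=0x91  N=1 Z=0
after  2: r0=0x7c r1=0x9f r2=0x7c r3=0x61 r4=0x1d  N=0 Z=0
after  3: r0=0x7c r1=0x9f r2=0x7c r3=0x61 r4=0x5f  N=0 Z=0
after  4: r0=0x7c r1=0x9f r2=0x7c r3=0xff r4=0x5f  N=1 Z=0
after  5: r0=0xff r1=0x9f r2=0x7c r3=0xff r4=0x5f  N=1 Z=0
after  6: r0=0xff r1=0x9f r2=0x7c r3=0xff r4=0x5f  N=1 Z=0
after  7: r0=0xff r1=0x9f r2=0x7c r3=0xff r4=0x9e  N=1 Z=0
after  8: r0=0xff r1=0x9f r2=0x7c r3=0xff r4=0x9e  N=1 Z=0
-- IRQ taken; context saved, return-PC = 9 --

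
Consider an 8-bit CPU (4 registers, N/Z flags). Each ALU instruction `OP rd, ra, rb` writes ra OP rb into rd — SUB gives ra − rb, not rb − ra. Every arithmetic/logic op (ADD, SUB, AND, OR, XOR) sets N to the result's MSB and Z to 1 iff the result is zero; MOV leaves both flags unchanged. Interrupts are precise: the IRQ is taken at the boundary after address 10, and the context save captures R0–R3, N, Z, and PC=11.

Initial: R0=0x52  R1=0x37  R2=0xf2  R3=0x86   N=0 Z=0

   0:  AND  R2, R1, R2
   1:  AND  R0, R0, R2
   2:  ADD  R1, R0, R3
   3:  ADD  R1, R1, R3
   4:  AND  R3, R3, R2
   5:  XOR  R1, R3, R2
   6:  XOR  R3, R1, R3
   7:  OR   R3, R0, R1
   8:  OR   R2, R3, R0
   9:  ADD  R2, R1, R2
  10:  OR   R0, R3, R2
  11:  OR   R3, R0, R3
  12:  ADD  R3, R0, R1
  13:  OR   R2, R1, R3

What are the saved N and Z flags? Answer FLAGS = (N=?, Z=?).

FLAGS = (N=0, Z=0)

after  0: R0=0x52 R1=0x37 R2=0x32 R3=0x86  N=0 Z=0
after  1: R0=0x12 R1=0x37 R2=0x32 R3=0x86  N=0 Z=0
after  2: R0=0x12 R1=0x98 R2=0x32 R3=0x86  N=1 Z=0
after  3: R0=0x12 R1=0x1e R2=0x32 R3=0x86  N=0 Z=0
after  4: R0=0x12 R1=0x1e R2=0x32 R3=0x02  N=0 Z=0
after  5: R0=0x12 R1=0x30 R2=0x32 R3=0x02  N=0 Z=0
after  6: R0=0x12 R1=0x30 R2=0x32 R3=0x32  N=0 Z=0
after  7: R0=0x12 R1=0x30 R2=0x32 R3=0x32  N=0 Z=0
after  8: R0=0x12 R1=0x30 R2=0x32 R3=0x32  N=0 Z=0
after  9: R0=0x12 R1=0x30 R2=0x62 R3=0x32  N=0 Z=0
after 10: R0=0x72 R1=0x30 R2=0x62 R3=0x32  N=0 Z=0
-- IRQ taken; context saved, return-PC = 11 --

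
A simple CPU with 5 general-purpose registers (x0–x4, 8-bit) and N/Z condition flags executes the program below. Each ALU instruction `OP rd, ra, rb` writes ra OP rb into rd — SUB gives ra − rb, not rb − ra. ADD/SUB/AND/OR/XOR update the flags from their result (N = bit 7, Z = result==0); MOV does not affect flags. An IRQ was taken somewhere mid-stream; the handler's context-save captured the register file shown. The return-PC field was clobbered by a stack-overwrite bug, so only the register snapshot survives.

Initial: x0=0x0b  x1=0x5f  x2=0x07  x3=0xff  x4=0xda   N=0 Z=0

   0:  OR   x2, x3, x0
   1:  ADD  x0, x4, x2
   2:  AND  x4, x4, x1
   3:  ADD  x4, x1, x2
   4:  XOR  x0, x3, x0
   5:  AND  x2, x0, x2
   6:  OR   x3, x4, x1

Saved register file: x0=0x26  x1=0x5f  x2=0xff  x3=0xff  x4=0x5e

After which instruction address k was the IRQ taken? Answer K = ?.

K = 4

after  0: x0=0x0b x1=0x5f x2=0xff x3=0xff x4=0xda  N=1 Z=0
after  1: x0=0xd9 x1=0x5f x2=0xff x3=0xff x4=0xda  N=1 Z=0
after  2: x0=0xd9 x1=0x5f x2=0xff x3=0xff x4=0x5a  N=0 Z=0
after  3: x0=0xd9 x1=0x5f x2=0xff x3=0xff x4=0x5e  N=0 Z=0
after  4: x0=0x26 x1=0x5f x2=0xff x3=0xff x4=0x5e  N=0 Z=0
-- IRQ taken; context saved, return-PC = 5 --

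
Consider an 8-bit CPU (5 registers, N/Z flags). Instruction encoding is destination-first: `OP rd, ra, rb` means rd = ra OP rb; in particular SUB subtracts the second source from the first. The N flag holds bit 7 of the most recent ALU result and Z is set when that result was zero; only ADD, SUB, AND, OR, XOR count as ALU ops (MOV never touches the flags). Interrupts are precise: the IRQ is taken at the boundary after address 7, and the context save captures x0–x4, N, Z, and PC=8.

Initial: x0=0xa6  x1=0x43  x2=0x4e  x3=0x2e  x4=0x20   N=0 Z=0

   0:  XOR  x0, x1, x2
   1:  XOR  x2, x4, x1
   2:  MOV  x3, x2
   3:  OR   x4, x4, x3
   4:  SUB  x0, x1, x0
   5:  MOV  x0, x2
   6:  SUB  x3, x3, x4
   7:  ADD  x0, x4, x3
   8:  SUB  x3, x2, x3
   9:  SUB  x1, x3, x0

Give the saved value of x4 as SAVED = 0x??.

after  0: x0=0x0d x1=0x43 x2=0x4e x3=0x2e x4=0x20  N=0 Z=0
after  1: x0=0x0d x1=0x43 x2=0x63 x3=0x2e x4=0x20  N=0 Z=0
after  2: x0=0x0d x1=0x43 x2=0x63 x3=0x63 x4=0x20  N=0 Z=0
after  3: x0=0x0d x1=0x43 x2=0x63 x3=0x63 x4=0x63  N=0 Z=0
after  4: x0=0x36 x1=0x43 x2=0x63 x3=0x63 x4=0x63  N=0 Z=0
after  5: x0=0x63 x1=0x43 x2=0x63 x3=0x63 x4=0x63  N=0 Z=0
after  6: x0=0x63 x1=0x43 x2=0x63 x3=0x00 x4=0x63  N=0 Z=1
after  7: x0=0x63 x1=0x43 x2=0x63 x3=0x00 x4=0x63  N=0 Z=0
-- IRQ taken; context saved, return-PC = 8 --

SAVED = 0x63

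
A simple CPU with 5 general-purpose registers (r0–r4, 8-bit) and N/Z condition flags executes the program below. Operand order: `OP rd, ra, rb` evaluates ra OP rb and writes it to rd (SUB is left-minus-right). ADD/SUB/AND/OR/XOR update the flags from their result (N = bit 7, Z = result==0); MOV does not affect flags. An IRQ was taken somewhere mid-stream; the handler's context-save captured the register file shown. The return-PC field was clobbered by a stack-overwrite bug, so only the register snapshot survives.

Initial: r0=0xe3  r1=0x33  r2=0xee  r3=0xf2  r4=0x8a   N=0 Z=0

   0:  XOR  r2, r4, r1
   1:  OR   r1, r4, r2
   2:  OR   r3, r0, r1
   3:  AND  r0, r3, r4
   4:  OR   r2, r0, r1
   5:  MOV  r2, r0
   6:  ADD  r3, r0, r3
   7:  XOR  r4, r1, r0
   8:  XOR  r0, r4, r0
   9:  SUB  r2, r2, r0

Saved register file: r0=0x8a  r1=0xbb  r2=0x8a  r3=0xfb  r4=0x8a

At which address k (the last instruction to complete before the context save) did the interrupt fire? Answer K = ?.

K = 5

after  0: r0=0xe3 r1=0x33 r2=0xb9 r3=0xf2 r4=0x8a  N=1 Z=0
after  1: r0=0xe3 r1=0xbb r2=0xb9 r3=0xf2 r4=0x8a  N=1 Z=0
after  2: r0=0xe3 r1=0xbb r2=0xb9 r3=0xfb r4=0x8a  N=1 Z=0
after  3: r0=0x8a r1=0xbb r2=0xb9 r3=0xfb r4=0x8a  N=1 Z=0
after  4: r0=0x8a r1=0xbb r2=0xbb r3=0xfb r4=0x8a  N=1 Z=0
after  5: r0=0x8a r1=0xbb r2=0x8a r3=0xfb r4=0x8a  N=1 Z=0
-- IRQ taken; context saved, return-PC = 6 --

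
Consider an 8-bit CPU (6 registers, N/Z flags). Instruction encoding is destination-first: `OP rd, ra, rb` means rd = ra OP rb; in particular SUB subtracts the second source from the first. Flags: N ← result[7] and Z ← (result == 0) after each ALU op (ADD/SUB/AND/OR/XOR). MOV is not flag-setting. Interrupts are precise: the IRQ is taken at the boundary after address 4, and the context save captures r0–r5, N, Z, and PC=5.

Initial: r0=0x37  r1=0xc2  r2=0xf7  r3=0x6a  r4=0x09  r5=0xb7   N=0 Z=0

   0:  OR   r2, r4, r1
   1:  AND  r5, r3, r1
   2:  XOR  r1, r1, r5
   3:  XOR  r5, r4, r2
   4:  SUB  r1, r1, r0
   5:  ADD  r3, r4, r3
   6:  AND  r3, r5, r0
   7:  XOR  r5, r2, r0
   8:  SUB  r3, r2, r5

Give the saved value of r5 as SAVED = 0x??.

SAVED = 0xc2

after  0: r0=0x37 r1=0xc2 r2=0xcb r3=0x6a r4=0x09 r5=0xb7  N=1 Z=0
after  1: r0=0x37 r1=0xc2 r2=0xcb r3=0x6a r4=0x09 r5=0x42  N=0 Z=0
after  2: r0=0x37 r1=0x80 r2=0xcb r3=0x6a r4=0x09 r5=0x42  N=1 Z=0
after  3: r0=0x37 r1=0x80 r2=0xcb r3=0x6a r4=0x09 r5=0xc2  N=1 Z=0
after  4: r0=0x37 r1=0x49 r2=0xcb r3=0x6a r4=0x09 r5=0xc2  N=0 Z=0
-- IRQ taken; context saved, return-PC = 5 --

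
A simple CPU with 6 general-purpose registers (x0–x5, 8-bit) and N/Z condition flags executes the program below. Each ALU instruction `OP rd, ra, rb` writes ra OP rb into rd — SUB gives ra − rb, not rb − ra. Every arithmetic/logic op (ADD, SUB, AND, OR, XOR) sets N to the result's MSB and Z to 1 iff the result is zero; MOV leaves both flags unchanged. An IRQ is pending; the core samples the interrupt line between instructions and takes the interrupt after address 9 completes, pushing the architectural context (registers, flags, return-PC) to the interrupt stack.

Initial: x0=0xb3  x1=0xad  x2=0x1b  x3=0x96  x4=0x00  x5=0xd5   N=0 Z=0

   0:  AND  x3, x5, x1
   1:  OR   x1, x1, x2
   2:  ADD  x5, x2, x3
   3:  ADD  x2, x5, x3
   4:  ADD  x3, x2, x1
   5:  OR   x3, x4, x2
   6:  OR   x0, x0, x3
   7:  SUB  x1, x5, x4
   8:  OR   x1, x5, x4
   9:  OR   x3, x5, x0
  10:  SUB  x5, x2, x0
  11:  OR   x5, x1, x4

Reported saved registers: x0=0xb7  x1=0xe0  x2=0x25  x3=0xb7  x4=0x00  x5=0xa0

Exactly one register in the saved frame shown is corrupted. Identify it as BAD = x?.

BAD = x1

after  0: x0=0xb3 x1=0xad x2=0x1b x3=0x85 x4=0x00 x5=0xd5  N=1 Z=0
after  1: x0=0xb3 x1=0xbf x2=0x1b x3=0x85 x4=0x00 x5=0xd5  N=1 Z=0
after  2: x0=0xb3 x1=0xbf x2=0x1b x3=0x85 x4=0x00 x5=0xa0  N=1 Z=0
after  3: x0=0xb3 x1=0xbf x2=0x25 x3=0x85 x4=0x00 x5=0xa0  N=0 Z=0
after  4: x0=0xb3 x1=0xbf x2=0x25 x3=0xe4 x4=0x00 x5=0xa0  N=1 Z=0
after  5: x0=0xb3 x1=0xbf x2=0x25 x3=0x25 x4=0x00 x5=0xa0  N=0 Z=0
after  6: x0=0xb7 x1=0xbf x2=0x25 x3=0x25 x4=0x00 x5=0xa0  N=1 Z=0
after  7: x0=0xb7 x1=0xa0 x2=0x25 x3=0x25 x4=0x00 x5=0xa0  N=1 Z=0
after  8: x0=0xb7 x1=0xa0 x2=0x25 x3=0x25 x4=0x00 x5=0xa0  N=1 Z=0
after  9: x0=0xb7 x1=0xa0 x2=0x25 x3=0xb7 x4=0x00 x5=0xa0  N=1 Z=0
-- IRQ taken; context saved, return-PC = 10 --
mismatch: x1: reported 0xe0 vs actual 0xa0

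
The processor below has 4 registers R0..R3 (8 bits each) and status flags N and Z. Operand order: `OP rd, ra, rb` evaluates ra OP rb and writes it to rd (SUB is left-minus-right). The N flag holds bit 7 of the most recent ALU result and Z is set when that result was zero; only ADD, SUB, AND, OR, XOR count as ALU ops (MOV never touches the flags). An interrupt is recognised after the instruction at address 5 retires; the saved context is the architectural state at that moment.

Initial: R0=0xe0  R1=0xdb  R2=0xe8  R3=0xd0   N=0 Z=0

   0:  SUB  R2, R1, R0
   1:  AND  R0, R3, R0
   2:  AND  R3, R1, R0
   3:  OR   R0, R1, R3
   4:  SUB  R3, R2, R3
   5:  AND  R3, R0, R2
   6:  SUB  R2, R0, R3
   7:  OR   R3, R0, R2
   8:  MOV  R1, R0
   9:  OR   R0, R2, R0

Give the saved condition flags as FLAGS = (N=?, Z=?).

FLAGS = (N=1, Z=0)

after  0: R0=0xe0 R1=0xdb R2=0xfb R3=0xd0  N=1 Z=0
after  1: R0=0xc0 R1=0xdb R2=0xfb R3=0xd0  N=1 Z=0
after  2: R0=0xc0 R1=0xdb R2=0xfb R3=0xc0  N=1 Z=0
after  3: R0=0xdb R1=0xdb R2=0xfb R3=0xc0  N=1 Z=0
after  4: R0=0xdb R1=0xdb R2=0xfb R3=0x3b  N=0 Z=0
after  5: R0=0xdb R1=0xdb R2=0xfb R3=0xdb  N=1 Z=0
-- IRQ taken; context saved, return-PC = 6 --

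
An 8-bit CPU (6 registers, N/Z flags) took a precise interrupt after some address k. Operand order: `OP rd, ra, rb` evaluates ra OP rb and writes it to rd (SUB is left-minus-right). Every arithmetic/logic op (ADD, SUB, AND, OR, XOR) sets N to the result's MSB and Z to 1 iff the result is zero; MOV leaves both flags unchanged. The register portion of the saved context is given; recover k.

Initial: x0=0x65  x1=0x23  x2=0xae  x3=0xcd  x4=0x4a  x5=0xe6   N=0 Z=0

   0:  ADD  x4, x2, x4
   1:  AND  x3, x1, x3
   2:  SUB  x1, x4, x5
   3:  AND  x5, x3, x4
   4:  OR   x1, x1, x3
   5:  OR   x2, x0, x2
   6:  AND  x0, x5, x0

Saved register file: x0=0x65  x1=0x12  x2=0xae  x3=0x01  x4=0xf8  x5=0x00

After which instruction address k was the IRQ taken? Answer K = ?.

K = 3

after  0: x0=0x65 x1=0x23 x2=0xae x3=0xcd x4=0xf8 x5=0xe6  N=1 Z=0
after  1: x0=0x65 x1=0x23 x2=0xae x3=0x01 x4=0xf8 x5=0xe6  N=0 Z=0
after  2: x0=0x65 x1=0x12 x2=0xae x3=0x01 x4=0xf8 x5=0xe6  N=0 Z=0
after  3: x0=0x65 x1=0x12 x2=0xae x3=0x01 x4=0xf8 x5=0x00  N=0 Z=1
-- IRQ taken; context saved, return-PC = 4 --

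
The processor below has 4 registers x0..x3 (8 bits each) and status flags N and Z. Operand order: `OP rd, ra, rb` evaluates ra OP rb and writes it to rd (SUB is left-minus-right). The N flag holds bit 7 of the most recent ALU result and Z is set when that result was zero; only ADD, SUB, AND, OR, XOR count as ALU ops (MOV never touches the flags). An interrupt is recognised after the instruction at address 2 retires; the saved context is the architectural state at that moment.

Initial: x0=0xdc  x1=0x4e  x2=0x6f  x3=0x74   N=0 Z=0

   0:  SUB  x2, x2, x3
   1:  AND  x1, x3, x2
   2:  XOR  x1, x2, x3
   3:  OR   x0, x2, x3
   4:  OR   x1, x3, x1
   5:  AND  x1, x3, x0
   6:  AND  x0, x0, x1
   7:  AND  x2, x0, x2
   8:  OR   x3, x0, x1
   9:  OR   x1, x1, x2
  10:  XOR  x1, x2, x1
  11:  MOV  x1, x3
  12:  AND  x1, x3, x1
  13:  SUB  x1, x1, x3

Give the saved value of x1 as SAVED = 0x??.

after  0: x0=0xdc x1=0x4e x2=0xfb x3=0x74  N=1 Z=0
after  1: x0=0xdc x1=0x70 x2=0xfb x3=0x74  N=0 Z=0
after  2: x0=0xdc x1=0x8f x2=0xfb x3=0x74  N=1 Z=0
-- IRQ taken; context saved, return-PC = 3 --

SAVED = 0x8f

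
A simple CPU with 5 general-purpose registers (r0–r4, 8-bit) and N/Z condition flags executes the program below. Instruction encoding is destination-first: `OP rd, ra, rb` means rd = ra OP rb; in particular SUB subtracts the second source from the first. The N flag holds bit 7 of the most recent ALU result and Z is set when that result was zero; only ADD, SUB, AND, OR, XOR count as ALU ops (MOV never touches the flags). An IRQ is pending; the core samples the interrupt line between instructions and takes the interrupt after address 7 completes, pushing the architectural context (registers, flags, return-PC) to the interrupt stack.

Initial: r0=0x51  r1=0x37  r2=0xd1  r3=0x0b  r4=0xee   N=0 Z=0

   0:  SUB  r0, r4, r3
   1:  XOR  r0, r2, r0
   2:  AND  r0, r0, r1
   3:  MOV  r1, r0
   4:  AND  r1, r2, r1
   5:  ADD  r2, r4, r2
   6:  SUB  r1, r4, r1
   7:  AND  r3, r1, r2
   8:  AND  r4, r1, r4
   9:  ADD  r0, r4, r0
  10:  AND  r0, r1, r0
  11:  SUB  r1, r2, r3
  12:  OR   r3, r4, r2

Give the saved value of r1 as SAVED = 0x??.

SAVED = 0xde

after  0: r0=0xe3 r1=0x37 r2=0xd1 r3=0x0b r4=0xee  N=1 Z=0
after  1: r0=0x32 r1=0x37 r2=0xd1 r3=0x0b r4=0xee  N=0 Z=0
after  2: r0=0x32 r1=0x37 r2=0xd1 r3=0x0b r4=0xee  N=0 Z=0
after  3: r0=0x32 r1=0x32 r2=0xd1 r3=0x0b r4=0xee  N=0 Z=0
after  4: r0=0x32 r1=0x10 r2=0xd1 r3=0x0b r4=0xee  N=0 Z=0
after  5: r0=0x32 r1=0x10 r2=0xbf r3=0x0b r4=0xee  N=1 Z=0
after  6: r0=0x32 r1=0xde r2=0xbf r3=0x0b r4=0xee  N=1 Z=0
after  7: r0=0x32 r1=0xde r2=0xbf r3=0x9e r4=0xee  N=1 Z=0
-- IRQ taken; context saved, return-PC = 8 --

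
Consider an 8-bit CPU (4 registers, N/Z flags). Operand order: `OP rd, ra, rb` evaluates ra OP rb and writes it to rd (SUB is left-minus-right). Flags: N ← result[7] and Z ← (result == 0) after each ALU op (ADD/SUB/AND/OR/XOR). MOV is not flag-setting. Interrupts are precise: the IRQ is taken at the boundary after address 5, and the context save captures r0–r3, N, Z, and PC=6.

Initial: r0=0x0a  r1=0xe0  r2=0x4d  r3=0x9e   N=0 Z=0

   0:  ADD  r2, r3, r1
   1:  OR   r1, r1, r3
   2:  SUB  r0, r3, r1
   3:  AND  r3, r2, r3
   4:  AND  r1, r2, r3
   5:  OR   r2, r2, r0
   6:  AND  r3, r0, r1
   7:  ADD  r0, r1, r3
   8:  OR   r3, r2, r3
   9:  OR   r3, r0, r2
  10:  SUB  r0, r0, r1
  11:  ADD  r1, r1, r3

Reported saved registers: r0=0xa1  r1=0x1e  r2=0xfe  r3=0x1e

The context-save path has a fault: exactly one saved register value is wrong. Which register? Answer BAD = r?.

BAD = r0

after  0: r0=0x0a r1=0xe0 r2=0x7e r3=0x9e  N=0 Z=0
after  1: r0=0x0a r1=0xfe r2=0x7e r3=0x9e  N=1 Z=0
after  2: r0=0xa0 r1=0xfe r2=0x7e r3=0x9e  N=1 Z=0
after  3: r0=0xa0 r1=0xfe r2=0x7e r3=0x1e  N=0 Z=0
after  4: r0=0xa0 r1=0x1e r2=0x7e r3=0x1e  N=0 Z=0
after  5: r0=0xa0 r1=0x1e r2=0xfe r3=0x1e  N=1 Z=0
-- IRQ taken; context saved, return-PC = 6 --
mismatch: r0: reported 0xa1 vs actual 0xa0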